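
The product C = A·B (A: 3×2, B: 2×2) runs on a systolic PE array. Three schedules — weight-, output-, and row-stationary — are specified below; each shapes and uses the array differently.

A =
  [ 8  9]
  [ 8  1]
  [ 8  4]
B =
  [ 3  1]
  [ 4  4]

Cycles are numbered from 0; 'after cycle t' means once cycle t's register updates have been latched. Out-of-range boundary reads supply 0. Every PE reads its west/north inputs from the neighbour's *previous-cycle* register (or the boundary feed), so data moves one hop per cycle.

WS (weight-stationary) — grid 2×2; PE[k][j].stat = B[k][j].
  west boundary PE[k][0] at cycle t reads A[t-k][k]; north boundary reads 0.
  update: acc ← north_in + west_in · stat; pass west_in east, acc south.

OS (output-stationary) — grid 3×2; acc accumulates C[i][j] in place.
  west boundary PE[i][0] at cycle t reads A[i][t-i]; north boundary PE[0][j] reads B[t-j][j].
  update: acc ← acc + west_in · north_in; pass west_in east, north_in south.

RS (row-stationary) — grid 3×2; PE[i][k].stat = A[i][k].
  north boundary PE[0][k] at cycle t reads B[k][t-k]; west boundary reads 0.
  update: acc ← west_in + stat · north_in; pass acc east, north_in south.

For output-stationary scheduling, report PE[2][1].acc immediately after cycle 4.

PE[2][1].acc = 24

OS (3×2). Following PE[2][1] plus its west/north inputs:
  t=0 PE[1][1]: acc=0 h=0 v=0
  t=0 PE[2][0]: acc=0 h=0 v=0
  t=0 PE[2][1]: acc=0 h=0 v=0
  t=1 PE[1][1]: acc=0 h=0 v=0
  t=1 PE[2][0]: acc=0 h=0 v=0
  t=1 PE[2][1]: acc=0 h=0 v=0
  t=2 PE[1][1]: acc=8 h=8 v=1
  t=2 PE[2][0]: acc=24 h=8 v=3
  t=2 PE[2][1]: acc=0 h=0 v=0
  t=3 PE[1][1]: acc=12 h=1 v=4
  t=3 PE[2][0]: acc=40 h=4 v=4
  t=3 PE[2][1]: acc=8 h=8 v=1
  t=4 PE[1][1]: acc=12 h=0 v=0
  t=4 PE[2][0]: acc=40 h=0 v=0
  t=4 PE[2][1]: acc=24 h=4 v=4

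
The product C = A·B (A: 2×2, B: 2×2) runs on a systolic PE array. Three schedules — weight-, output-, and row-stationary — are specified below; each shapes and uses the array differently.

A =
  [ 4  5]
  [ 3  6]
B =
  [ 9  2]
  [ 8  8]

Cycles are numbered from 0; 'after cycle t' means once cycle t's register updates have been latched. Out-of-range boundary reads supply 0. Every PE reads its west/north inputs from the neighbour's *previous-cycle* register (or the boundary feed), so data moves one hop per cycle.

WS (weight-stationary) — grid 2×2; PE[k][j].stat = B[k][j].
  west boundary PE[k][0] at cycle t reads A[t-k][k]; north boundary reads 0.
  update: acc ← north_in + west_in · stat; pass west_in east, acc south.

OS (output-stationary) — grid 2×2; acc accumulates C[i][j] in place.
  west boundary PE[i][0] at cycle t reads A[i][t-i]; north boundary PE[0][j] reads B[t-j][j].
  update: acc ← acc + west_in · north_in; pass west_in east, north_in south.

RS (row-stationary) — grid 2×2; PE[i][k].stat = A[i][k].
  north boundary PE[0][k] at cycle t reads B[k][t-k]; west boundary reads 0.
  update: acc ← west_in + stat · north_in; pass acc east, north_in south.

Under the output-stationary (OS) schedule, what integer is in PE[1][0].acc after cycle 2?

OS on a 2×2 grid — tracing PE[1][0] and its feeders:
  0: (0,0).acc=36  regs=<4,9>
  0: (1,0).acc=0  regs=<0,0>
  1: (0,0).acc=76  regs=<5,8>
  1: (1,0).acc=27  regs=<3,9>
  2: (0,0).acc=76  regs=<0,0>
  2: (1,0).acc=75  regs=<6,8>

PE[1][0].acc = 75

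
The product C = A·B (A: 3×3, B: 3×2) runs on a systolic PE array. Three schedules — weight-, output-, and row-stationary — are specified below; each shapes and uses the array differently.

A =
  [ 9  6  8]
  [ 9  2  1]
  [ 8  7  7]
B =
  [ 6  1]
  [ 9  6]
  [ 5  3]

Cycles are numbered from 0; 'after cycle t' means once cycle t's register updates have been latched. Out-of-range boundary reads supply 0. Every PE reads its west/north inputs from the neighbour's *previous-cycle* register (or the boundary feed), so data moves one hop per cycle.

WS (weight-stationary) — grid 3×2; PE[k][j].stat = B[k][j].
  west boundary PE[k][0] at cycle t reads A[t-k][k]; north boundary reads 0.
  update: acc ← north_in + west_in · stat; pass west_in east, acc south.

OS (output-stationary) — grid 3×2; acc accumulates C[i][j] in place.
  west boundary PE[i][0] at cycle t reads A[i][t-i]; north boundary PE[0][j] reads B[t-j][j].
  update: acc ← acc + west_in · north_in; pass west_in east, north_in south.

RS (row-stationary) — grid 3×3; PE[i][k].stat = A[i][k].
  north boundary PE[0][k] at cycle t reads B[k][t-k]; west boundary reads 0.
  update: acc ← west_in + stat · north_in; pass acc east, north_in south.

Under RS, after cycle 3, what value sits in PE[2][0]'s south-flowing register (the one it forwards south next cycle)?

RS 3×3: PE[2][0] cycle-by-cycle (with neighbour feeds):
  after 0 — PE[1][0] acc=0, pass-E 0, pass-S 0
  after 0 — PE[2][0] acc=0, pass-E 0, pass-S 0
  after 1 — PE[1][0] acc=54, pass-E 54, pass-S 6
  after 1 — PE[2][0] acc=0, pass-E 0, pass-S 0
  after 2 — PE[1][0] acc=9, pass-E 9, pass-S 1
  after 2 — PE[2][0] acc=48, pass-E 48, pass-S 6
  after 3 — PE[1][0] acc=0, pass-E 0, pass-S 0
  after 3 — PE[2][0] acc=8, pass-E 8, pass-S 1

register = 1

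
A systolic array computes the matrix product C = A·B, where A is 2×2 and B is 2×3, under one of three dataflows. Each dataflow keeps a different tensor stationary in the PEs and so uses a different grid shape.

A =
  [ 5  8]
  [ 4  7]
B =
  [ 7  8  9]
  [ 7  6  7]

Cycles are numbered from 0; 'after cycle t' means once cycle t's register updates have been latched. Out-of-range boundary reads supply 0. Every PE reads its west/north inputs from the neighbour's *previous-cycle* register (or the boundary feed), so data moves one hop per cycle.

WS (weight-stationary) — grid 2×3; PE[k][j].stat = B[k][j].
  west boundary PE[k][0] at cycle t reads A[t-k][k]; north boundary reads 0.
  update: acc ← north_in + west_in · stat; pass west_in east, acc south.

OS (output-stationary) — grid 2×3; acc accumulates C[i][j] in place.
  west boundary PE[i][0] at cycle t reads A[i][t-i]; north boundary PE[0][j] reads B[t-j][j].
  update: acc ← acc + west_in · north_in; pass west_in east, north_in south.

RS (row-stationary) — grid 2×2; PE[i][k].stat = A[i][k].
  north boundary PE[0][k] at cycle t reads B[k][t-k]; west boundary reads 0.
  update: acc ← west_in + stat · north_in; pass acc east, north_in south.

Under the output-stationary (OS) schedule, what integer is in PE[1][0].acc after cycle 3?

PE[1][0].acc = 77

OS 2×3: PE[1][0] cycle-by-cycle (with neighbour feeds):
  0: (0,0).acc=35  regs=<5,7>
  0: (1,0).acc=0  regs=<0,0>
  1: (0,0).acc=91  regs=<8,7>
  1: (1,0).acc=28  regs=<4,7>
  2: (0,0).acc=91  regs=<0,0>
  2: (1,0).acc=77  regs=<7,7>
  3: (0,0).acc=91  regs=<0,0>
  3: (1,0).acc=77  regs=<0,0>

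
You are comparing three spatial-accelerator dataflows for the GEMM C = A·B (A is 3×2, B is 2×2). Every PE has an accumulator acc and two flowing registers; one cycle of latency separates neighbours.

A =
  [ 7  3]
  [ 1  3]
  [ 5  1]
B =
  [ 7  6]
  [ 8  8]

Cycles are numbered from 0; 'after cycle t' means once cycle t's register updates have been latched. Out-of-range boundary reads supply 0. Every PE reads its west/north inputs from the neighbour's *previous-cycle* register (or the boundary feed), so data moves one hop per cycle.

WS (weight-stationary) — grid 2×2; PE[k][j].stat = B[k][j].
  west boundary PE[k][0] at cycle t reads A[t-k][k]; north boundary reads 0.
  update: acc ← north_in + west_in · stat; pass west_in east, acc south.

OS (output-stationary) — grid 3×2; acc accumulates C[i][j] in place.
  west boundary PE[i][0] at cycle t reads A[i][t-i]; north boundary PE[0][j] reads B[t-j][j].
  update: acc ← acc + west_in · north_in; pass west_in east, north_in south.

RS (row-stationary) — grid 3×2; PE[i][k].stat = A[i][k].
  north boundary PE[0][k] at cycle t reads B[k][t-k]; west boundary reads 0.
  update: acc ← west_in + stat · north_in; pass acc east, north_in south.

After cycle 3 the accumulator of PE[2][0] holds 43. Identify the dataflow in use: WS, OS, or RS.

WS: PE[2][0] is outside its 2×2 grid.
Under OS (3×2), PE[2][0]:
  c0 r2c0: 0 / 0 / 0
  c1 r2c0: 0 / 0 / 0
  c2 r2c0: 35 / 5 / 7
  c3 r2c0: 43 / 1 / 8
Under RS (3×2), PE[2][0]:
  c0 r2c0: 0 / 0 / 0
  c1 r2c0: 0 / 0 / 0
  c2 r2c0: 35 / 35 / 7
  c3 r2c0: 30 / 30 / 6

dataflow = OS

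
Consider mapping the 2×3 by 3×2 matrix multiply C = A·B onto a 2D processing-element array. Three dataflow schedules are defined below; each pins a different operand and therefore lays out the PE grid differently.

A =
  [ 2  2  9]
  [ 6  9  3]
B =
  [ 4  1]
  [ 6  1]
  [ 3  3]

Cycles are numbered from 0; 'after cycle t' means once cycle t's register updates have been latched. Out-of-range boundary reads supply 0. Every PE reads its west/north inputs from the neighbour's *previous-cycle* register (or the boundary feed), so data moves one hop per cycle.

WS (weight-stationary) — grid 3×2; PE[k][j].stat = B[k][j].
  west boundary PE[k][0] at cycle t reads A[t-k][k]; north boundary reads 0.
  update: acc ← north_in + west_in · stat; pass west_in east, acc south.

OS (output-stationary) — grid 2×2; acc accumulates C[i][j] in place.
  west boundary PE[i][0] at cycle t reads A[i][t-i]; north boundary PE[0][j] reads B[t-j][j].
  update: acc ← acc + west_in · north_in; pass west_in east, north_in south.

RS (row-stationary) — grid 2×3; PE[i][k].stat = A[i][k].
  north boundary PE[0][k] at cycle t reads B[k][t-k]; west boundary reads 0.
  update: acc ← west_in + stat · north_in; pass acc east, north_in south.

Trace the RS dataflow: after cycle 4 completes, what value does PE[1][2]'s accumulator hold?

RS (2×3). Following PE[1][2] plus its west/north inputs:
  after 0 — PE[0][2] acc=0, pass-E 0, pass-S 0
  after 0 — PE[1][1] acc=0, pass-E 0, pass-S 0
  after 0 — PE[1][2] acc=0, pass-E 0, pass-S 0
  after 1 — PE[0][2] acc=0, pass-E 0, pass-S 0
  after 1 — PE[1][1] acc=0, pass-E 0, pass-S 0
  after 1 — PE[1][2] acc=0, pass-E 0, pass-S 0
  after 2 — PE[0][2] acc=47, pass-E 47, pass-S 3
  after 2 — PE[1][1] acc=78, pass-E 78, pass-S 6
  after 2 — PE[1][2] acc=0, pass-E 0, pass-S 0
  after 3 — PE[0][2] acc=31, pass-E 31, pass-S 3
  after 3 — PE[1][1] acc=15, pass-E 15, pass-S 1
  after 3 — PE[1][2] acc=87, pass-E 87, pass-S 3
  after 4 — PE[0][2] acc=0, pass-E 0, pass-S 0
  after 4 — PE[1][1] acc=0, pass-E 0, pass-S 0
  after 4 — PE[1][2] acc=24, pass-E 24, pass-S 3

PE[1][2].acc = 24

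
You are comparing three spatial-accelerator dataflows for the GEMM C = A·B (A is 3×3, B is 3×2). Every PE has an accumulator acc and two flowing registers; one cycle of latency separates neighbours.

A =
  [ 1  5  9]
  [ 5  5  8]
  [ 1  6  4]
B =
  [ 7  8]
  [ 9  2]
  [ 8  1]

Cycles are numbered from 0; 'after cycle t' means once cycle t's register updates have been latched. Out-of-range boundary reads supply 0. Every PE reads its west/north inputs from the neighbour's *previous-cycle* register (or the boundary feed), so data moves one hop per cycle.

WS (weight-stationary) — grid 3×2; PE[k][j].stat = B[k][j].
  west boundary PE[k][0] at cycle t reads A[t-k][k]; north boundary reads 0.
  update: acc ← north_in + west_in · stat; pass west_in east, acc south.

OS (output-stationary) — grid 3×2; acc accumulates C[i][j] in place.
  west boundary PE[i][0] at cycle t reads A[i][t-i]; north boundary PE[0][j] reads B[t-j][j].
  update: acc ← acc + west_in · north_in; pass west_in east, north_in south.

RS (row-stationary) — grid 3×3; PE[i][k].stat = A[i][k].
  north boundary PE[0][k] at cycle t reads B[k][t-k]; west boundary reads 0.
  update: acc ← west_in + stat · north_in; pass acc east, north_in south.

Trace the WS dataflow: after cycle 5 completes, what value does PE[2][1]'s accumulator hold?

PE[2][1].acc = 24

WS (3×2). Following PE[2][1] plus its west/north inputs:
  0: (1,1).acc=0  regs=<0,0>
  0: (2,0).acc=0  regs=<0,0>
  0: (2,1).acc=0  regs=<0,0>
  1: (1,1).acc=0  regs=<0,0>
  1: (2,0).acc=0  regs=<0,0>
  1: (2,1).acc=0  regs=<0,0>
  2: (1,1).acc=18  regs=<5,18>
  2: (2,0).acc=124  regs=<9,124>
  2: (2,1).acc=0  regs=<0,0>
  3: (1,1).acc=50  regs=<5,50>
  3: (2,0).acc=144  regs=<8,144>
  3: (2,1).acc=27  regs=<9,27>
  4: (1,1).acc=20  regs=<6,20>
  4: (2,0).acc=93  regs=<4,93>
  4: (2,1).acc=58  regs=<8,58>
  5: (1,1).acc=0  regs=<0,0>
  5: (2,0).acc=0  regs=<0,0>
  5: (2,1).acc=24  regs=<4,24>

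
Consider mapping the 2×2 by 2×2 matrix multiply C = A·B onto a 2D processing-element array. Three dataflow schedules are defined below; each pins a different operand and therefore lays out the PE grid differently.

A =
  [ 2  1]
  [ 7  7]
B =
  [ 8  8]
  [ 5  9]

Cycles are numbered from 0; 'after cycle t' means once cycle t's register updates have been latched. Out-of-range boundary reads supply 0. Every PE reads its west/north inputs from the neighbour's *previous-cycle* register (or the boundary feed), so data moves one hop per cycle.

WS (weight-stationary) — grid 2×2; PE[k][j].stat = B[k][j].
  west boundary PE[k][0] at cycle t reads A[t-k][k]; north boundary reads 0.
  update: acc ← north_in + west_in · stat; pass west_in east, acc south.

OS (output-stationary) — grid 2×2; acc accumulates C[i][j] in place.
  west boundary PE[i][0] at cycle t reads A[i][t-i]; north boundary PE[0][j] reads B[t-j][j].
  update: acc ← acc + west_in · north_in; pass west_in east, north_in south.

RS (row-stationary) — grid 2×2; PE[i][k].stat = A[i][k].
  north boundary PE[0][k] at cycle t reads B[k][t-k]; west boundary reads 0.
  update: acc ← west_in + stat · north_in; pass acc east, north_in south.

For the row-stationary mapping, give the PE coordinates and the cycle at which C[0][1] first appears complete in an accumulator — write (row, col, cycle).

RS: C[0][1] accumulates in PE[0][1]:
  t=0 PE[0][1]: acc=0 h=0 v=0
  t=1 PE[0][1]: acc=21 h=21 v=5
  t=2 PE[0][1]: acc=25 h=25 v=9

(row, col, cycle) = (0, 1, 2)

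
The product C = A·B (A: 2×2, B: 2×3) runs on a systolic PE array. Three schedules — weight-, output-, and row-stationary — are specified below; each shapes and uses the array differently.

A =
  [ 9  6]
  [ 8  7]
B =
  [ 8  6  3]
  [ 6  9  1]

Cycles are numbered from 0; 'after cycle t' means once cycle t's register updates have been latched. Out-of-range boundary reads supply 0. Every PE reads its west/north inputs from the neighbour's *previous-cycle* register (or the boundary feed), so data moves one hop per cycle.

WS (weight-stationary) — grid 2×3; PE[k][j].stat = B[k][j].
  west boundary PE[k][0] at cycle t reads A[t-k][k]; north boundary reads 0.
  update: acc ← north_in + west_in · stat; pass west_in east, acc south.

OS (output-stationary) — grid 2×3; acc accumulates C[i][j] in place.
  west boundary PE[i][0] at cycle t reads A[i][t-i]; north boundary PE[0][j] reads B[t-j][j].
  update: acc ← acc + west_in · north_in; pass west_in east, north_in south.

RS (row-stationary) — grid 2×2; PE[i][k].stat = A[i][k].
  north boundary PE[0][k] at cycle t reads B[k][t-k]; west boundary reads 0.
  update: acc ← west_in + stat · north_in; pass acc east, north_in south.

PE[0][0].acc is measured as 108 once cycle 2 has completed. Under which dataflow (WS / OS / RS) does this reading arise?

— WS: 2×3; PE[0][0] trace:
  after 0 — PE[0][0] acc=72, pass-E 9, pass-S 72
  after 1 — PE[0][0] acc=64, pass-E 8, pass-S 64
  after 2 — PE[0][0] acc=0, pass-E 0, pass-S 0
— OS: 2×3; PE[0][0] trace:
  after 0 — PE[0][0] acc=72, pass-E 9, pass-S 8
  after 1 — PE[0][0] acc=108, pass-E 6, pass-S 6
  after 2 — PE[0][0] acc=108, pass-E 0, pass-S 0
— RS: 2×2; PE[0][0] trace:
  after 0 — PE[0][0] acc=72, pass-E 72, pass-S 8
  after 1 — PE[0][0] acc=54, pass-E 54, pass-S 6
  after 2 — PE[0][0] acc=27, pass-E 27, pass-S 3

dataflow = OS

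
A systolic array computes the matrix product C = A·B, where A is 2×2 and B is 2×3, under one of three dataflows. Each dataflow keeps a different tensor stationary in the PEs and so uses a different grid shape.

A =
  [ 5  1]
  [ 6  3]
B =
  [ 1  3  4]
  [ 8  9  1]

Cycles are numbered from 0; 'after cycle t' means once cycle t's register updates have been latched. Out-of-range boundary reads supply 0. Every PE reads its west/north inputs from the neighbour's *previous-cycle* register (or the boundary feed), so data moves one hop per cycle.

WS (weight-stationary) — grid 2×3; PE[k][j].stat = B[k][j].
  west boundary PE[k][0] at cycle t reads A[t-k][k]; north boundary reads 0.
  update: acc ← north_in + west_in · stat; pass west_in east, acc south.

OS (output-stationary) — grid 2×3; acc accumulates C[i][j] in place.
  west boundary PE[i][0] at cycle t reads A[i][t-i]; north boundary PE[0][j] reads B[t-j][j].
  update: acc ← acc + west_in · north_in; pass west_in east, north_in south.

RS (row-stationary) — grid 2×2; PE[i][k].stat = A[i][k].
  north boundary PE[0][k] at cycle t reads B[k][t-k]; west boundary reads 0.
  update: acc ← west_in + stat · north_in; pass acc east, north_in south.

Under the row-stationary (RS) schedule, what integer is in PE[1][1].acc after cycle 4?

PE[1][1].acc = 27

RS 2×2: PE[1][1] cycle-by-cycle (with neighbour feeds):
  0: (0,1).acc=0  regs=<0,0>
  0: (1,0).acc=0  regs=<0,0>
  0: (1,1).acc=0  regs=<0,0>
  1: (0,1).acc=13  regs=<13,8>
  1: (1,0).acc=6  regs=<6,1>
  1: (1,1).acc=0  regs=<0,0>
  2: (0,1).acc=24  regs=<24,9>
  2: (1,0).acc=18  regs=<18,3>
  2: (1,1).acc=30  regs=<30,8>
  3: (0,1).acc=21  regs=<21,1>
  3: (1,0).acc=24  regs=<24,4>
  3: (1,1).acc=45  regs=<45,9>
  4: (0,1).acc=0  regs=<0,0>
  4: (1,0).acc=0  regs=<0,0>
  4: (1,1).acc=27  regs=<27,1>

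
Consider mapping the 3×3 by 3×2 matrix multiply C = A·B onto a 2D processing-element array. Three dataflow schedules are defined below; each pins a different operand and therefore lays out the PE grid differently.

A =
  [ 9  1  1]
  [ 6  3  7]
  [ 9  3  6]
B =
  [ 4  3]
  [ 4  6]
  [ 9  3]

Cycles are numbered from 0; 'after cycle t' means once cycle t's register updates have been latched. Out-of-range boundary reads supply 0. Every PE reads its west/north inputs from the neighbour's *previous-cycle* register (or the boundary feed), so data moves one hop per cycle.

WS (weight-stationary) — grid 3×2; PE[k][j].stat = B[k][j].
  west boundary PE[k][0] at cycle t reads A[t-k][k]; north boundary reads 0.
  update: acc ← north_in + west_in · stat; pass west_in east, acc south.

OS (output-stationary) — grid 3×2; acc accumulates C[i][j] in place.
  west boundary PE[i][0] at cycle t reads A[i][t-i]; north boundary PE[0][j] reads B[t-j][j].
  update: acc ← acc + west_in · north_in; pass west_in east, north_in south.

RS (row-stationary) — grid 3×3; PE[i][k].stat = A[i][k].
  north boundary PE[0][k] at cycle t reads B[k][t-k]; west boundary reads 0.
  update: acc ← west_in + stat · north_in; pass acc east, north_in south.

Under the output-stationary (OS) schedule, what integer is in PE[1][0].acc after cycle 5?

OS on a 3×2 grid — tracing PE[1][0] and its feeders:
  cycle 0: PE[0][0] → acc 36, east 9, south 4
  cycle 0: PE[1][0] → acc 0, east 0, south 0
  cycle 1: PE[0][0] → acc 40, east 1, south 4
  cycle 1: PE[1][0] → acc 24, east 6, south 4
  cycle 2: PE[0][0] → acc 49, east 1, south 9
  cycle 2: PE[1][0] → acc 36, east 3, south 4
  cycle 3: PE[0][0] → acc 49, east 0, south 0
  cycle 3: PE[1][0] → acc 99, east 7, south 9
  cycle 4: PE[0][0] → acc 49, east 0, south 0
  cycle 4: PE[1][0] → acc 99, east 0, south 0
  cycle 5: PE[0][0] → acc 49, east 0, south 0
  cycle 5: PE[1][0] → acc 99, east 0, south 0

PE[1][0].acc = 99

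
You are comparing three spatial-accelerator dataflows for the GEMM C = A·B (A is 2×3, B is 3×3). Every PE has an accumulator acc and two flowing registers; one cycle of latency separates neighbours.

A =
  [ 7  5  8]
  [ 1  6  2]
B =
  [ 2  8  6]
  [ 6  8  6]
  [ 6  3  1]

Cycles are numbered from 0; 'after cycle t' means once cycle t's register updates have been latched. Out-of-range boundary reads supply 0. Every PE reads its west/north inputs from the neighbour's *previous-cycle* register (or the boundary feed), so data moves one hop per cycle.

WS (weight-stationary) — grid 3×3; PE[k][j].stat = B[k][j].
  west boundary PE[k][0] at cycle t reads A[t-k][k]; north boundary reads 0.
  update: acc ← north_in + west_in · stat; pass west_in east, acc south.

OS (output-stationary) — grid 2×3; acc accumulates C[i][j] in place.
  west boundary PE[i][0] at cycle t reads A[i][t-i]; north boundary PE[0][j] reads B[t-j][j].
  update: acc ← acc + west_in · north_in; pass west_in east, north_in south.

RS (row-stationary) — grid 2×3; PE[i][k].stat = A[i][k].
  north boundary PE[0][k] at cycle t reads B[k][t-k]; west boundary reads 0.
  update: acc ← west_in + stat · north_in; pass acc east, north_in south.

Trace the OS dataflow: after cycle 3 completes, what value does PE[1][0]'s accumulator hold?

PE[1][0].acc = 50

OS (2×3). Following PE[1][0] plus its west/north inputs:
  cycle 0: PE[0][0] → acc 14, east 7, south 2
  cycle 0: PE[1][0] → acc 0, east 0, south 0
  cycle 1: PE[0][0] → acc 44, east 5, south 6
  cycle 1: PE[1][0] → acc 2, east 1, south 2
  cycle 2: PE[0][0] → acc 92, east 8, south 6
  cycle 2: PE[1][0] → acc 38, east 6, south 6
  cycle 3: PE[0][0] → acc 92, east 0, south 0
  cycle 3: PE[1][0] → acc 50, east 2, south 6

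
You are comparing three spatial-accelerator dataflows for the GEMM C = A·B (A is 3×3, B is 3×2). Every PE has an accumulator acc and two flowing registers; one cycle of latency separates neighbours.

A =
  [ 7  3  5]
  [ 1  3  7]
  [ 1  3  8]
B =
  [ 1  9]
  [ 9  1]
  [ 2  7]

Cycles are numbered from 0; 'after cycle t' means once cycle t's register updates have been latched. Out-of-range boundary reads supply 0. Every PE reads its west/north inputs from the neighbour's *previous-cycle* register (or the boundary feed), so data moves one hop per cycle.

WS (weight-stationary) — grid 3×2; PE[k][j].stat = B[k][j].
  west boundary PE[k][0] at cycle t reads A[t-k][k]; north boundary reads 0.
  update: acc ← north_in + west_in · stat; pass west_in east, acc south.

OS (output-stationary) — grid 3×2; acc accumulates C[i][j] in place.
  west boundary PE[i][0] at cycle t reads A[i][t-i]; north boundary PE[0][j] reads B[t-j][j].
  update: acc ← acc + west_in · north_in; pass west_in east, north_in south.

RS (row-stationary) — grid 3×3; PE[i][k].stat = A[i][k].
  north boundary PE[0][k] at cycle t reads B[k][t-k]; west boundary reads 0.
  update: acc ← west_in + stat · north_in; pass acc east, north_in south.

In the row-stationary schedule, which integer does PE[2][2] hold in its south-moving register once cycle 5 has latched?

register = 7

RS 3×3: PE[2][2] cycle-by-cycle (with neighbour feeds):
  c0 r1c2: 0 / 0 / 0
  c0 r2c1: 0 / 0 / 0
  c0 r2c2: 0 / 0 / 0
  c1 r1c2: 0 / 0 / 0
  c1 r2c1: 0 / 0 / 0
  c1 r2c2: 0 / 0 / 0
  c2 r1c2: 0 / 0 / 0
  c2 r2c1: 0 / 0 / 0
  c2 r2c2: 0 / 0 / 0
  c3 r1c2: 42 / 42 / 2
  c3 r2c1: 28 / 28 / 9
  c3 r2c2: 0 / 0 / 0
  c4 r1c2: 61 / 61 / 7
  c4 r2c1: 12 / 12 / 1
  c4 r2c2: 44 / 44 / 2
  c5 r1c2: 0 / 0 / 0
  c5 r2c1: 0 / 0 / 0
  c5 r2c2: 68 / 68 / 7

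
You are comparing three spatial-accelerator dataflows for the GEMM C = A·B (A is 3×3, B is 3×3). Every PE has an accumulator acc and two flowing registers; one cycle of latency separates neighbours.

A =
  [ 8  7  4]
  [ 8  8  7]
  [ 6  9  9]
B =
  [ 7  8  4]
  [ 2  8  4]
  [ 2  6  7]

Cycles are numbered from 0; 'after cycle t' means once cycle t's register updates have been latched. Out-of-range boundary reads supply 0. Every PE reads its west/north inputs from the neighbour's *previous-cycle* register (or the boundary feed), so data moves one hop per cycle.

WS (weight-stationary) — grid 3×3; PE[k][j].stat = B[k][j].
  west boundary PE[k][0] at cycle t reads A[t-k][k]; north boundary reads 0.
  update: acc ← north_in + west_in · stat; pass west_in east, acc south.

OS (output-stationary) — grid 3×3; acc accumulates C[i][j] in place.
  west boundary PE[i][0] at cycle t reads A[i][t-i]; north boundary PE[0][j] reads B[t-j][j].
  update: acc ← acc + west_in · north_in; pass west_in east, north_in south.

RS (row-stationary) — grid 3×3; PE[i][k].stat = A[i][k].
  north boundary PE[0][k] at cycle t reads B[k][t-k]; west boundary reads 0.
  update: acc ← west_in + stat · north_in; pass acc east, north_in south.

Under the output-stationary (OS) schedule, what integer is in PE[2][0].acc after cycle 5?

PE[2][0].acc = 78

OS (3×3). Following PE[2][0] plus its west/north inputs:
  cycle 0: PE[1][0] → acc 0, east 0, south 0
  cycle 0: PE[2][0] → acc 0, east 0, south 0
  cycle 1: PE[1][0] → acc 56, east 8, south 7
  cycle 1: PE[2][0] → acc 0, east 0, south 0
  cycle 2: PE[1][0] → acc 72, east 8, south 2
  cycle 2: PE[2][0] → acc 42, east 6, south 7
  cycle 3: PE[1][0] → acc 86, east 7, south 2
  cycle 3: PE[2][0] → acc 60, east 9, south 2
  cycle 4: PE[1][0] → acc 86, east 0, south 0
  cycle 4: PE[2][0] → acc 78, east 9, south 2
  cycle 5: PE[1][0] → acc 86, east 0, south 0
  cycle 5: PE[2][0] → acc 78, east 0, south 0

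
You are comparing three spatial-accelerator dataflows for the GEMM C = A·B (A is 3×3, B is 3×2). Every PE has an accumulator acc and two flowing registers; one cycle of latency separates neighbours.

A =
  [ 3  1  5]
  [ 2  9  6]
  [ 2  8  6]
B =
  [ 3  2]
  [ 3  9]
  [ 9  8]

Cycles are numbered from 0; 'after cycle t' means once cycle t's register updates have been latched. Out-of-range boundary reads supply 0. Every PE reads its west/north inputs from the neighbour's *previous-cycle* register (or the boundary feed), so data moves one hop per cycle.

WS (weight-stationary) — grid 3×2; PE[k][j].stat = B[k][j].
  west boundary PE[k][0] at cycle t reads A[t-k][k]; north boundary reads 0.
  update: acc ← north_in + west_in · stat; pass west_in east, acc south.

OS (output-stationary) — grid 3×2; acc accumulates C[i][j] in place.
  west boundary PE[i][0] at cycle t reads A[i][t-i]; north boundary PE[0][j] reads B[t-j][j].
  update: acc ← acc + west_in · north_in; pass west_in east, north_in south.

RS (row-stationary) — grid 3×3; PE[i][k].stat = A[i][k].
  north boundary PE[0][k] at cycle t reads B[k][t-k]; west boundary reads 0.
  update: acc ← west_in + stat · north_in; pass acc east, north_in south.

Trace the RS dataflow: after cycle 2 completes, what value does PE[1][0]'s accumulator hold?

PE[1][0].acc = 4

RS (3×3). Following PE[1][0] plus its west/north inputs:
  t=0 PE[0][0]: acc=9 h=9 v=3
  t=0 PE[1][0]: acc=0 h=0 v=0
  t=1 PE[0][0]: acc=6 h=6 v=2
  t=1 PE[1][0]: acc=6 h=6 v=3
  t=2 PE[0][0]: acc=0 h=0 v=0
  t=2 PE[1][0]: acc=4 h=4 v=2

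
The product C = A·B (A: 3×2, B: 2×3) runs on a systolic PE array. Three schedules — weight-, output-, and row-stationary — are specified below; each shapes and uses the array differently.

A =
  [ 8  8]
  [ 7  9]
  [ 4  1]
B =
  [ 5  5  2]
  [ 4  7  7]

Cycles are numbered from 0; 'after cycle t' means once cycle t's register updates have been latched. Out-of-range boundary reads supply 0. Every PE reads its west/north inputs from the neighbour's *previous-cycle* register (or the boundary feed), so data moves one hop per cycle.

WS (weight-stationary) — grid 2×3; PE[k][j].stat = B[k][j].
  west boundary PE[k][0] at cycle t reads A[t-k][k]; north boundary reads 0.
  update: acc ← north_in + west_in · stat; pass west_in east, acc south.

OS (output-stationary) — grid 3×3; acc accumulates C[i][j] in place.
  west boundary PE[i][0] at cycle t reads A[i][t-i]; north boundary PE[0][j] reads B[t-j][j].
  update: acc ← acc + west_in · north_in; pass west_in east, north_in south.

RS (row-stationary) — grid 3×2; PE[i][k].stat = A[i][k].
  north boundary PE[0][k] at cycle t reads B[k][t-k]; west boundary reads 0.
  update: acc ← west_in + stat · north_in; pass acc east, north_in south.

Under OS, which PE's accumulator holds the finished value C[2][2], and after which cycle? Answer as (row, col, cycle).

(row, col, cycle) = (2, 2, 5)

OS — PE[2][2] is where C[2][2] collects:
  c0 r2c2: 0 / 0 / 0
  c1 r2c2: 0 / 0 / 0
  c2 r2c2: 0 / 0 / 0
  c3 r2c2: 0 / 0 / 0
  c4 r2c2: 8 / 4 / 2
  c5 r2c2: 15 / 1 / 7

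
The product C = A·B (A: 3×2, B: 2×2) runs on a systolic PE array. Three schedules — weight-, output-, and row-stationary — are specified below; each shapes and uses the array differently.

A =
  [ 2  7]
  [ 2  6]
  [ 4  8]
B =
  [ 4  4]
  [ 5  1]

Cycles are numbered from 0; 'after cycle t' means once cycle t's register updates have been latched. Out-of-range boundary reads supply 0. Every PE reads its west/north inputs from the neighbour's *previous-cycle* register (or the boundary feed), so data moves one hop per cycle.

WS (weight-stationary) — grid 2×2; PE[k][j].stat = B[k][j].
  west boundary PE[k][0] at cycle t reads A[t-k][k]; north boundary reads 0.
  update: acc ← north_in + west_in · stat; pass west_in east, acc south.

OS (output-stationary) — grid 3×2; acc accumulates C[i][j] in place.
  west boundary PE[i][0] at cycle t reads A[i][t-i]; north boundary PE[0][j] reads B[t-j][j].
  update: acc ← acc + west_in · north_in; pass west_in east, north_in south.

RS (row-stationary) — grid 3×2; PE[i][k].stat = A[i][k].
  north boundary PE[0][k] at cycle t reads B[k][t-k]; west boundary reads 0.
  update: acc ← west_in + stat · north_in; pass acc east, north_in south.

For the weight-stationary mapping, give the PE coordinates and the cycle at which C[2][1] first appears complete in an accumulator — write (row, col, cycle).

(row, col, cycle) = (1, 1, 4)

WS: C[2][1] accumulates in PE[1][1]:
  after 0 — PE[1][1] acc=0, pass-E 0, pass-S 0
  after 1 — PE[1][1] acc=0, pass-E 0, pass-S 0
  after 2 — PE[1][1] acc=15, pass-E 7, pass-S 15
  after 3 — PE[1][1] acc=14, pass-E 6, pass-S 14
  after 4 — PE[1][1] acc=24, pass-E 8, pass-S 24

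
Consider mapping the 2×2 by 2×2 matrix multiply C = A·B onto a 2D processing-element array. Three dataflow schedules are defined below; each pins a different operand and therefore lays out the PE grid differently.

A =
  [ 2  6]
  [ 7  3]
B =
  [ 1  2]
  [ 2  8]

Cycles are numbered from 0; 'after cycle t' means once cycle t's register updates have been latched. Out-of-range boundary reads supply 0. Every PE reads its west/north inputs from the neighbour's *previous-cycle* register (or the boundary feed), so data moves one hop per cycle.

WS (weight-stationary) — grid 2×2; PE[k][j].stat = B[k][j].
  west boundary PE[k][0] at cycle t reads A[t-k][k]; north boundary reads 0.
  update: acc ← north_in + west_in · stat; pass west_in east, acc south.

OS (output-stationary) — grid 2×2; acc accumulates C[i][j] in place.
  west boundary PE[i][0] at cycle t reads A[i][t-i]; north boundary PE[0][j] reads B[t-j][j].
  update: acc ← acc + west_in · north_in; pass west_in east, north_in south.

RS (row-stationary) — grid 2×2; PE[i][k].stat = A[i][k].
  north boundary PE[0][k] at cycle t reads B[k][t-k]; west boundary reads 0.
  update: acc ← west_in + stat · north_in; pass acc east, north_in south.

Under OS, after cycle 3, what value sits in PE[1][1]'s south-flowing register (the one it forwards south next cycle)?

OS 2×2: PE[1][1] cycle-by-cycle (with neighbour feeds):
  c0 r0c1: 0 / 0 / 0
  c0 r1c0: 0 / 0 / 0
  c0 r1c1: 0 / 0 / 0
  c1 r0c1: 4 / 2 / 2
  c1 r1c0: 7 / 7 / 1
  c1 r1c1: 0 / 0 / 0
  c2 r0c1: 52 / 6 / 8
  c2 r1c0: 13 / 3 / 2
  c2 r1c1: 14 / 7 / 2
  c3 r0c1: 52 / 0 / 0
  c3 r1c0: 13 / 0 / 0
  c3 r1c1: 38 / 3 / 8

register = 8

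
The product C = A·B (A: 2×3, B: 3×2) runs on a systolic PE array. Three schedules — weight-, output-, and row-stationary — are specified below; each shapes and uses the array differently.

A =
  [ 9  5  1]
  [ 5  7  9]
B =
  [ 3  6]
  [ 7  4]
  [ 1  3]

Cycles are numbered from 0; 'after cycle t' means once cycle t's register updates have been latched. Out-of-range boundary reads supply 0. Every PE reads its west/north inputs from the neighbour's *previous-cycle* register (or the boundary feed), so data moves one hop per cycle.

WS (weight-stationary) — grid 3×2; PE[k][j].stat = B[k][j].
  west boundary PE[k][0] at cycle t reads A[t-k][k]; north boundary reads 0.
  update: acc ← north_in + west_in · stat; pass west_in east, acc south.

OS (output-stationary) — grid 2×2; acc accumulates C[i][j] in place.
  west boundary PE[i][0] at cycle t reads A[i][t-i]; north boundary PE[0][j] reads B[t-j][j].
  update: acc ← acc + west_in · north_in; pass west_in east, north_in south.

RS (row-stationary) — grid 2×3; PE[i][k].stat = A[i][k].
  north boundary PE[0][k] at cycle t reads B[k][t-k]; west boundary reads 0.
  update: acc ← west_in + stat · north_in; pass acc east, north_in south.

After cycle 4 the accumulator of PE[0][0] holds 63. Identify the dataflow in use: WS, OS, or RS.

WS (3×2 grid), PE[0][0]:
  [0] (0,0) acc=27 (h:9 v:27)
  [1] (0,0) acc=15 (h:5 v:15)
  [2] (0,0) acc=0 (h:0 v:0)
  [3] (0,0) acc=0 (h:0 v:0)
  [4] (0,0) acc=0 (h:0 v:0)
OS (2×2 grid), PE[0][0]:
  [0] (0,0) acc=27 (h:9 v:3)
  [1] (0,0) acc=62 (h:5 v:7)
  [2] (0,0) acc=63 (h:1 v:1)
  [3] (0,0) acc=63 (h:0 v:0)
  [4] (0,0) acc=63 (h:0 v:0)
RS (2×3 grid), PE[0][0]:
  [0] (0,0) acc=27 (h:27 v:3)
  [1] (0,0) acc=54 (h:54 v:6)
  [2] (0,0) acc=0 (h:0 v:0)
  [3] (0,0) acc=0 (h:0 v:0)
  [4] (0,0) acc=0 (h:0 v:0)

dataflow = OS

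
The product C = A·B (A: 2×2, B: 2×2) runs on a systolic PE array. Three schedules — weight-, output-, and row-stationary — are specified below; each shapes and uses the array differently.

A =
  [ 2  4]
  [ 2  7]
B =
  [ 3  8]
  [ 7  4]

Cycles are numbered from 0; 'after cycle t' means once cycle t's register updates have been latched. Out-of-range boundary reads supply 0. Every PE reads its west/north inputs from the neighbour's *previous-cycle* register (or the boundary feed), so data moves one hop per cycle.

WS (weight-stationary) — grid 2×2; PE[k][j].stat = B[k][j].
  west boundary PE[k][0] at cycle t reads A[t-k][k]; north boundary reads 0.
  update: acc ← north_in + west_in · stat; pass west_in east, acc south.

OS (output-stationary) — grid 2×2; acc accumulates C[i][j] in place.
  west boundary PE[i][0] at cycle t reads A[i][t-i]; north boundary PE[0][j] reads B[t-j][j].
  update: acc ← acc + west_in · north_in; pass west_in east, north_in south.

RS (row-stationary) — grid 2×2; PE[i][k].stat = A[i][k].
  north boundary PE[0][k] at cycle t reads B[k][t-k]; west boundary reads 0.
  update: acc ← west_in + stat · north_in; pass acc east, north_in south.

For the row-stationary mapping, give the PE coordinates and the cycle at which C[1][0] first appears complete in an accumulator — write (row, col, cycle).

(row, col, cycle) = (1, 1, 2)

RS: C[1][0] accumulates in PE[1][1]:
  cycle 0: PE[1][1] → acc 0, east 0, south 0
  cycle 1: PE[1][1] → acc 0, east 0, south 0
  cycle 2: PE[1][1] → acc 55, east 55, south 7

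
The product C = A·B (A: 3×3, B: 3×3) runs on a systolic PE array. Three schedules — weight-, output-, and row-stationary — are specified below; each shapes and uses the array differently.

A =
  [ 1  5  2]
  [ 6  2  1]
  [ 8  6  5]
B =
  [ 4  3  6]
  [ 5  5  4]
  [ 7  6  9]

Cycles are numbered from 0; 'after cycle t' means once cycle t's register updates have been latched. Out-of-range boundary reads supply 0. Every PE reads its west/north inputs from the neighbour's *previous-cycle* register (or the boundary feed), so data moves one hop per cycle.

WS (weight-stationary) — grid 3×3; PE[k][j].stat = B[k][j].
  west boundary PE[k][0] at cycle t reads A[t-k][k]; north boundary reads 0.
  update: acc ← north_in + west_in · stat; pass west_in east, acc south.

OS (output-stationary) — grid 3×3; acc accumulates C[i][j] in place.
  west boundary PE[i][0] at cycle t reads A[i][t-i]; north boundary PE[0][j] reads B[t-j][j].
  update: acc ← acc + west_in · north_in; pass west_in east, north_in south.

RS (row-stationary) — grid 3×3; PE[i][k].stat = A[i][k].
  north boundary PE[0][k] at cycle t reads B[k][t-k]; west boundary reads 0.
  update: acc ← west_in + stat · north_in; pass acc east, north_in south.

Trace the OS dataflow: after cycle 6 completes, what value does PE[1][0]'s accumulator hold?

OS 3×3: PE[1][0] cycle-by-cycle (with neighbour feeds):
  step 0 · PE0,0: acc=4; fwd→1 fwd↓4
  step 0 · PE1,0: acc=0; fwd→0 fwd↓0
  step 1 · PE0,0: acc=29; fwd→5 fwd↓5
  step 1 · PE1,0: acc=24; fwd→6 fwd↓4
  step 2 · PE0,0: acc=43; fwd→2 fwd↓7
  step 2 · PE1,0: acc=34; fwd→2 fwd↓5
  step 3 · PE0,0: acc=43; fwd→0 fwd↓0
  step 3 · PE1,0: acc=41; fwd→1 fwd↓7
  step 4 · PE0,0: acc=43; fwd→0 fwd↓0
  step 4 · PE1,0: acc=41; fwd→0 fwd↓0
  step 5 · PE0,0: acc=43; fwd→0 fwd↓0
  step 5 · PE1,0: acc=41; fwd→0 fwd↓0
  step 6 · PE0,0: acc=43; fwd→0 fwd↓0
  step 6 · PE1,0: acc=41; fwd→0 fwd↓0

PE[1][0].acc = 41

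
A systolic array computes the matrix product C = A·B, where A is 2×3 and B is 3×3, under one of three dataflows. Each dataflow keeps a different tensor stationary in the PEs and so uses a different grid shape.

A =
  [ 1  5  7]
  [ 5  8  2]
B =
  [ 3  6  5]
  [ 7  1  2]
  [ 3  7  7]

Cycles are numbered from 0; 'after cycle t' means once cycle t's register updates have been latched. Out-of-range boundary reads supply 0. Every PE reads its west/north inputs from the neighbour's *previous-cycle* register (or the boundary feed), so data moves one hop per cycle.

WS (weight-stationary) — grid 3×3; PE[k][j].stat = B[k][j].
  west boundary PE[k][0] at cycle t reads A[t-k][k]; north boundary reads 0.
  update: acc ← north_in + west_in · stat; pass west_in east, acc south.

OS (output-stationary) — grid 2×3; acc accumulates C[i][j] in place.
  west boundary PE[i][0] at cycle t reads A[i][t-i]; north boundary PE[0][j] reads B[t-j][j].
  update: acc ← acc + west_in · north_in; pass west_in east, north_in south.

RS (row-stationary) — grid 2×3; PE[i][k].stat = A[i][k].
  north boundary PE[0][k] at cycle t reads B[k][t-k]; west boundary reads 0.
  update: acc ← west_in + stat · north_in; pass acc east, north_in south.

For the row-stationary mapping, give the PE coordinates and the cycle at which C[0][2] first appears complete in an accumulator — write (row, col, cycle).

RS — PE[0][2] is where C[0][2] collects:
  cycle 0: PE[0][2] → acc 0, east 0, south 0
  cycle 1: PE[0][2] → acc 0, east 0, south 0
  cycle 2: PE[0][2] → acc 59, east 59, south 3
  cycle 3: PE[0][2] → acc 60, east 60, south 7
  cycle 4: PE[0][2] → acc 64, east 64, south 7

(row, col, cycle) = (0, 2, 4)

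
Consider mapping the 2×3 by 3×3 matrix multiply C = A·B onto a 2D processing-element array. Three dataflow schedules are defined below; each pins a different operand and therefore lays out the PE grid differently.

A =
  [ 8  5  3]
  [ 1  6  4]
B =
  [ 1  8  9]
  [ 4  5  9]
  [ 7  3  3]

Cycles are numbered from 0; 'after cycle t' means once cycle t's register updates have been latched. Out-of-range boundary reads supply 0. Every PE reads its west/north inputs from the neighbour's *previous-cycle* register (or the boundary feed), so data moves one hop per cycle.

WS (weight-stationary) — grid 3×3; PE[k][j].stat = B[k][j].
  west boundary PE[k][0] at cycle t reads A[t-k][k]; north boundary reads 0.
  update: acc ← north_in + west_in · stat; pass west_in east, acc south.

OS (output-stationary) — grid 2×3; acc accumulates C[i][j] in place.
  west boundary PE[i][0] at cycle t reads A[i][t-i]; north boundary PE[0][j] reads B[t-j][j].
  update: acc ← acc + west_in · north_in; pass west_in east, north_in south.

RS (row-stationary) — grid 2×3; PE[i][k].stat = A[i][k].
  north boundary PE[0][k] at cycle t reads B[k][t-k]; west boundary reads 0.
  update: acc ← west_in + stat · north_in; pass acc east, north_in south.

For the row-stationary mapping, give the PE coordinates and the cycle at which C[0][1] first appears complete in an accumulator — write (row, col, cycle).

(row, col, cycle) = (0, 2, 3)

RS: C[0][1] accumulates in PE[0][2]:
  step 0 · PE0,2: acc=0; fwd→0 fwd↓0
  step 1 · PE0,2: acc=0; fwd→0 fwd↓0
  step 2 · PE0,2: acc=49; fwd→49 fwd↓7
  step 3 · PE0,2: acc=98; fwd→98 fwd↓3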